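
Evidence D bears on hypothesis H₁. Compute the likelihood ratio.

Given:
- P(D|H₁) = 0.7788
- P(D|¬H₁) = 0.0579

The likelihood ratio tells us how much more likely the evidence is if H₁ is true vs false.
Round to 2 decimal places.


Likelihood Ratio (LR) = P(D|H₁) / P(D|¬H₁)

LR = 0.7788 / 0.0579
   = 13.45

The evidence is 13.45 times more likely if H₁ is true than if H₁ is false.
Since LR > 1, the evidence supports H₁ over ¬H₁.


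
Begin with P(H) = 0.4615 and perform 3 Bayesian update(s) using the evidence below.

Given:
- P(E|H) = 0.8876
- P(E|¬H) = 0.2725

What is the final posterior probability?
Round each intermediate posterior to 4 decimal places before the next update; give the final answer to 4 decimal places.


Sequential Bayesian updating:

Initial prior: P(H) = 0.4615

Update 1:
  P(E) = 0.8876 × 0.4615 + 0.2725 × 0.5385 = 0.40962740 + 0.14674125 = 0.55636865
  P(H|E) = 0.40962740 / 0.55636865 = 0.7363

Update 2:
  P(E) = 0.8876 × 0.7363 + 0.2725 × 0.2637 = 0.65353988 + 0.07185825 = 0.72539813
  P(H|E) = 0.65353988 / 0.72539813 = 0.9009

Update 3:
  P(E) = 0.8876 × 0.9009 + 0.2725 × 0.0991 = 0.79963884 + 0.02700475 = 0.82664359
  P(H|E) = 0.79963884 / 0.82664359 = 0.9673

Final posterior: 0.9673


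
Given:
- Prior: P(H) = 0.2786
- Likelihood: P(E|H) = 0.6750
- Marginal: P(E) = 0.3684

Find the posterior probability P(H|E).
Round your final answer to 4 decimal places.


Using Bayes' theorem:

P(H|E) = P(E|H) × P(H) / P(E)
       = 0.6750 × 0.2786 / 0.3684
       = 0.18805500 / 0.3684
       = 0.5105

The evidence strengthens our belief in H.
Prior: 0.2786 → Posterior: 0.5105


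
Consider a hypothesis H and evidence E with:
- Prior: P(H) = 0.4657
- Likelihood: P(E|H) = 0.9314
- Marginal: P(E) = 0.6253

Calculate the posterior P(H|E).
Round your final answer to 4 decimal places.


Using Bayes' theorem:

P(H|E) = P(E|H) × P(H) / P(E)
       = 0.9314 × 0.4657 / 0.6253
       = 0.43375298 / 0.6253
       = 0.6937

The evidence strengthens our belief in H.
Prior: 0.4657 → Posterior: 0.6937


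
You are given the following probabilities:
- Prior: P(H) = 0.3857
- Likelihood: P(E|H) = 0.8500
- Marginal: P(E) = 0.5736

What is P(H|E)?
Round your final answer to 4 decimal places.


Using Bayes' theorem:

P(H|E) = P(E|H) × P(H) / P(E)
       = 0.8500 × 0.3857 / 0.5736
       = 0.32784500 / 0.5736
       = 0.5716

The evidence strengthens our belief in H.
Prior: 0.3857 → Posterior: 0.5716


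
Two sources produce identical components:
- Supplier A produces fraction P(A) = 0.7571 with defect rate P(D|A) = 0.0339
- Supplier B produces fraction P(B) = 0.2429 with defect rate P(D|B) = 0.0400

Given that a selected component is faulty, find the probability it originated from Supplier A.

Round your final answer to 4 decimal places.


Let A = from Supplier A, D = faulty

Given:
- P(A) = 0.7571, P(B) = 0.2429
- P(D|A) = 0.0339, P(D|B) = 0.0400

Step 1: Find P(D)
P(D) = P(D|A)P(A) + P(D|B)P(B)
     = 0.0339 × 0.7571 + 0.0400 × 0.2429
     = 0.02566569 + 0.00971600
     = 0.03538169

Step 2: Apply Bayes' theorem
P(A|D) = P(D|A)P(A) / P(D)
       = 0.02566569 / 0.03538169
       = 0.7254


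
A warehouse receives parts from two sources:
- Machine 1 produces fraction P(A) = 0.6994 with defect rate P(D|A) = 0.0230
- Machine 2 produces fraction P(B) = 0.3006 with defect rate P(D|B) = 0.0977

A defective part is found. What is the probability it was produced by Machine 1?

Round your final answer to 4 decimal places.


Let A = from Machine 1, D = defective

Given:
- P(A) = 0.6994, P(B) = 0.3006
- P(D|A) = 0.0230, P(D|B) = 0.0977

Step 1: Find P(D)
P(D) = P(D|A)P(A) + P(D|B)P(B)
     = 0.0230 × 0.6994 + 0.0977 × 0.3006
     = 0.01608620 + 0.02936862
     = 0.04545482

Step 2: Apply Bayes' theorem
P(A|D) = P(D|A)P(A) / P(D)
       = 0.01608620 / 0.04545482
       = 0.3539


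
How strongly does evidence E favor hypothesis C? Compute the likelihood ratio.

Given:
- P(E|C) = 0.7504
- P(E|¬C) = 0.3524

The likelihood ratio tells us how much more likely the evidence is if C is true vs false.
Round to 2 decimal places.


Likelihood Ratio (LR) = P(E|C) / P(E|¬C)

LR = 0.7504 / 0.3524
   = 2.13

The evidence is 2.13 times more likely if C is true than if C is false.
LR > 1, so observing E raises the odds in favor of C.


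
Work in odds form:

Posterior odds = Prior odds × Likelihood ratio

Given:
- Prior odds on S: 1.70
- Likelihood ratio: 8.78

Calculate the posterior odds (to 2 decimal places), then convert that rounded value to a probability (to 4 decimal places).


Step 1: Calculate posterior odds
Posterior odds = Prior odds × LR
               = 1.70 × 8.78
               = 14.93

Step 2: Convert to probability
P(S|E) = Posterior odds / (1 + Posterior odds)
       = 14.93 / (1 + 14.93)
       = 14.93 / 15.93
       = 0.9372

The evidence increased P(S) from 0.6296 to 0.9372.


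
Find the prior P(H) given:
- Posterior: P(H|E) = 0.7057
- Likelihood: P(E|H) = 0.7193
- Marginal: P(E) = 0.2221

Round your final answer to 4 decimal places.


From Bayes' theorem: P(H|E) = P(E|H) × P(H) / P(E)

Rearranging for P(H):
P(H) = P(H|E) × P(E) / P(E|H)
     = 0.7057 × 0.2221 / 0.7193
     = 0.15673597 / 0.7193
     = 0.2179


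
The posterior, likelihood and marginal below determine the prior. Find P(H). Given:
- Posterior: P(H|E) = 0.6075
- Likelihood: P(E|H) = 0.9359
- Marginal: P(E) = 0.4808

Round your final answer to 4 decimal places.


From Bayes' theorem: P(H|E) = P(E|H) × P(H) / P(E)

Rearranging for P(H):
P(H) = P(H|E) × P(E) / P(E|H)
     = 0.6075 × 0.4808 / 0.9359
     = 0.29208600 / 0.9359
     = 0.3121


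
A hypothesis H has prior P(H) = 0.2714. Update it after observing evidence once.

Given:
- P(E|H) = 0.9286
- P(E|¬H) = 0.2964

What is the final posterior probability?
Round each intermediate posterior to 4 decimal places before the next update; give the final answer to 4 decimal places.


Sequential Bayesian updating:

Initial prior: P(H) = 0.2714

Update 1:
  P(E) = 0.9286 × 0.2714 + 0.2964 × 0.7286 = 0.25202204 + 0.21595704 = 0.46797908
  P(H|E) = 0.25202204 / 0.46797908 = 0.5385

Final posterior: 0.5385


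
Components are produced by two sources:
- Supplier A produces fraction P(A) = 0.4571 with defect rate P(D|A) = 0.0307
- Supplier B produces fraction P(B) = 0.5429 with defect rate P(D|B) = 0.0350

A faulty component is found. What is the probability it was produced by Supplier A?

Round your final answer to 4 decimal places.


Let A = from Supplier A, D = faulty

Given:
- P(A) = 0.4571, P(B) = 0.5429
- P(D|A) = 0.0307, P(D|B) = 0.0350

Step 1: Find P(D)
P(D) = P(D|A)P(A) + P(D|B)P(B)
     = 0.0307 × 0.4571 + 0.0350 × 0.5429
     = 0.01403297 + 0.01900150
     = 0.03303447

Step 2: Apply Bayes' theorem
P(A|D) = P(D|A)P(A) / P(D)
       = 0.01403297 / 0.03303447
       = 0.4248


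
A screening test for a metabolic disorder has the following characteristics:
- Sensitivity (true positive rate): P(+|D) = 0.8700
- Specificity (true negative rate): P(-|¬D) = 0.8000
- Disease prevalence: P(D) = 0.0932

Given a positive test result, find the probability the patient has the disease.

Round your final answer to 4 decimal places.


Let D = has disease, + = positive test

Given:
- P(D) = 0.0932 (prevalence)
- P(+|D) = 0.8700 (sensitivity)
- P(-|¬D) = 0.8000 (specificity)
- P(+|¬D) = 0.2000 (false positive rate = 1 - specificity)

Step 1: Find P(+)
P(+) = P(+|D)P(D) + P(+|¬D)P(¬D)
     = 0.8700 × 0.0932 + 0.2000 × 0.9068
     = 0.08108400 + 0.18136000
     = 0.26244400

Step 2: Apply Bayes' theorem for P(D|+)
P(D|+) = P(+|D)P(D) / P(+)
       = 0.08108400 / 0.26244400
       = 0.3090


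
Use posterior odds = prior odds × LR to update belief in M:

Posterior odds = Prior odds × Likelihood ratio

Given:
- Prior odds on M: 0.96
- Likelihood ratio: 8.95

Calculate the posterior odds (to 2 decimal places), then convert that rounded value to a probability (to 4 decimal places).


Step 1: Calculate posterior odds
Posterior odds = Prior odds × LR
               = 0.96 × 8.95
               = 8.59

Step 2: Convert to probability
P(M|E) = Posterior odds / (1 + Posterior odds)
       = 8.59 / (1 + 8.59)
       = 8.59 / 9.59
       = 0.8957

The evidence increased P(M) from 0.4898 to 0.8957.


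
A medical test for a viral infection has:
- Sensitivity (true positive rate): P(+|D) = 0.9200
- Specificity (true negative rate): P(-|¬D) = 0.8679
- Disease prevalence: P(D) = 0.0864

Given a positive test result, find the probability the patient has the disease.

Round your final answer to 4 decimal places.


Let D = has disease, + = positive test

Given:
- P(D) = 0.0864 (prevalence)
- P(+|D) = 0.9200 (sensitivity)
- P(-|¬D) = 0.8679 (specificity)
- P(+|¬D) = 0.1321 (false positive rate = 1 - specificity)

Step 1: Find P(+)
P(+) = P(+|D)P(D) + P(+|¬D)P(¬D)
     = 0.9200 × 0.0864 + 0.1321 × 0.9136
     = 0.07948800 + 0.12068656
     = 0.20017456

Step 2: Apply Bayes' theorem for P(D|+)
P(D|+) = P(+|D)P(D) / P(+)
       = 0.07948800 / 0.20017456
       = 0.3971


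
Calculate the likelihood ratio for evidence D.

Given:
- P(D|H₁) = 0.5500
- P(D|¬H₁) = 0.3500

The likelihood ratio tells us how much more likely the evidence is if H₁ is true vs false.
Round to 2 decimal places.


Likelihood Ratio (LR) = P(D|H₁) / P(D|¬H₁)

LR = 0.5500 / 0.3500
   = 1.57

The evidence is 1.57 times more likely if H₁ is true than if H₁ is false.
Because LR exceeds 1, D is evidence for H₁.


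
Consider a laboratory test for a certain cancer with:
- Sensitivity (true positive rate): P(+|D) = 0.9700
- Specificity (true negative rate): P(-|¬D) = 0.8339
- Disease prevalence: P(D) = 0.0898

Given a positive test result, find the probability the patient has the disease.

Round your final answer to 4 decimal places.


Let D = has disease, + = positive test

Given:
- P(D) = 0.0898 (prevalence)
- P(+|D) = 0.9700 (sensitivity)
- P(-|¬D) = 0.8339 (specificity)
- P(+|¬D) = 0.1661 (false positive rate = 1 - specificity)

Step 1: Find P(+)
P(+) = P(+|D)P(D) + P(+|¬D)P(¬D)
     = 0.9700 × 0.0898 + 0.1661 × 0.9102
     = 0.08710600 + 0.15118422
     = 0.23829022

Step 2: Apply Bayes' theorem for P(D|+)
P(D|+) = P(+|D)P(D) / P(+)
       = 0.08710600 / 0.23829022
       = 0.3655


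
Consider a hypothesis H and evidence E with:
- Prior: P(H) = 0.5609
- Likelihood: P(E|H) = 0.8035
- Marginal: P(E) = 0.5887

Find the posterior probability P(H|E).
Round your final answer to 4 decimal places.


Using Bayes' theorem:

P(H|E) = P(E|H) × P(H) / P(E)
       = 0.8035 × 0.5609 / 0.5887
       = 0.45068315 / 0.5887
       = 0.7656

The evidence strengthens our belief in H.
Prior: 0.5609 → Posterior: 0.7656


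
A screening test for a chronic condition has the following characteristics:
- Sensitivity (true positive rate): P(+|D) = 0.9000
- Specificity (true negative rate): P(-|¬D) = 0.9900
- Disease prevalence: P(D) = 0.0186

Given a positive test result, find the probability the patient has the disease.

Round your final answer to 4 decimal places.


Let D = has disease, + = positive test

Given:
- P(D) = 0.0186 (prevalence)
- P(+|D) = 0.9000 (sensitivity)
- P(-|¬D) = 0.9900 (specificity)
- P(+|¬D) = 0.0100 (false positive rate = 1 - specificity)

Step 1: Find P(+)
P(+) = P(+|D)P(D) + P(+|¬D)P(¬D)
     = 0.9000 × 0.0186 + 0.0100 × 0.9814
     = 0.01674000 + 0.00981400
     = 0.02655400

Step 2: Apply Bayes' theorem for P(D|+)
P(D|+) = P(+|D)P(D) / P(+)
       = 0.01674000 / 0.02655400
       = 0.6304


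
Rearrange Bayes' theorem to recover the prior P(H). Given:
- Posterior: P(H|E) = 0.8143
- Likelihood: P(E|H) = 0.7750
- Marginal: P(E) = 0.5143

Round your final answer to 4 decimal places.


From Bayes' theorem: P(H|E) = P(E|H) × P(H) / P(E)

Rearranging for P(H):
P(H) = P(H|E) × P(E) / P(E|H)
     = 0.8143 × 0.5143 / 0.7750
     = 0.41879449 / 0.7750
     = 0.5404


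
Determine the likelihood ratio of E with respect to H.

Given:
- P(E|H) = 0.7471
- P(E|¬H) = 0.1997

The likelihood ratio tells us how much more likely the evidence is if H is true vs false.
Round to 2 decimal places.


Likelihood Ratio (LR) = P(E|H) / P(E|¬H)

LR = 0.7471 / 0.1997
   = 3.74

The evidence is 3.74 times more likely if H is true than if H is false.
Because LR exceeds 1, E is evidence for H.


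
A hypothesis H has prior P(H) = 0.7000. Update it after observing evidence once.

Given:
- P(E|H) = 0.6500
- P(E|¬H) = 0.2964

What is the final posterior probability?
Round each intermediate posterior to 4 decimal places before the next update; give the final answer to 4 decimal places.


Sequential Bayesian updating:

Initial prior: P(H) = 0.7000

Update 1:
  P(E) = 0.6500 × 0.7000 + 0.2964 × 0.3000 = 0.45500000 + 0.08892000 = 0.54392000
  P(H|E) = 0.45500000 / 0.54392000 = 0.8365

Final posterior: 0.8365


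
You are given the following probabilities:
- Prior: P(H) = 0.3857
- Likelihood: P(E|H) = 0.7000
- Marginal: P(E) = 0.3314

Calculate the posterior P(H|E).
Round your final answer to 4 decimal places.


Using Bayes' theorem:

P(H|E) = P(E|H) × P(H) / P(E)
       = 0.7000 × 0.3857 / 0.3314
       = 0.26999000 / 0.3314
       = 0.8147

The evidence strengthens our belief in H.
Prior: 0.3857 → Posterior: 0.8147


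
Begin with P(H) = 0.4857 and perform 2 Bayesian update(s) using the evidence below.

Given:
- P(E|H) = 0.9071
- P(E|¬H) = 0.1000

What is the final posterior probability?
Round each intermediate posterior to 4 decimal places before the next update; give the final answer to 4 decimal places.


Sequential Bayesian updating:

Initial prior: P(H) = 0.4857

Update 1:
  P(E) = 0.9071 × 0.4857 + 0.1000 × 0.5143 = 0.44057847 + 0.05143000 = 0.49200847
  P(H|E) = 0.44057847 / 0.49200847 = 0.8955

Update 2:
  P(E) = 0.9071 × 0.8955 + 0.1000 × 0.1045 = 0.81230805 + 0.01045000 = 0.82275805
  P(H|E) = 0.81230805 / 0.82275805 = 0.9873

Final posterior: 0.9873


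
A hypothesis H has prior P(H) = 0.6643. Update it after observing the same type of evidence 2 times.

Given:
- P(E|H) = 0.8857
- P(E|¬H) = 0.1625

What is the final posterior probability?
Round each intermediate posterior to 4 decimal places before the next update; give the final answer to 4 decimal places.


Sequential Bayesian updating:

Initial prior: P(H) = 0.6643

Update 1:
  P(E) = 0.8857 × 0.6643 + 0.1625 × 0.3357 = 0.58837051 + 0.05455125 = 0.64292176
  P(H|E) = 0.58837051 / 0.64292176 = 0.9152

Update 2:
  P(E) = 0.8857 × 0.9152 + 0.1625 × 0.0848 = 0.81059264 + 0.01378000 = 0.82437264
  P(H|E) = 0.81059264 / 0.82437264 = 0.9833

Final posterior: 0.9833


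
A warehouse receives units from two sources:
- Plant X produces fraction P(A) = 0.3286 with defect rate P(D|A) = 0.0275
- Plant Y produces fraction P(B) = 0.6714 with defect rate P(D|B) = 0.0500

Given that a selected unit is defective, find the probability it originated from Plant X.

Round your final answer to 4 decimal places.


Let A = from Plant X, D = defective

Given:
- P(A) = 0.3286, P(B) = 0.6714
- P(D|A) = 0.0275, P(D|B) = 0.0500

Step 1: Find P(D)
P(D) = P(D|A)P(A) + P(D|B)P(B)
     = 0.0275 × 0.3286 + 0.0500 × 0.6714
     = 0.00903650 + 0.03357000
     = 0.04260650

Step 2: Apply Bayes' theorem
P(A|D) = P(D|A)P(A) / P(D)
       = 0.00903650 / 0.04260650
       = 0.2121


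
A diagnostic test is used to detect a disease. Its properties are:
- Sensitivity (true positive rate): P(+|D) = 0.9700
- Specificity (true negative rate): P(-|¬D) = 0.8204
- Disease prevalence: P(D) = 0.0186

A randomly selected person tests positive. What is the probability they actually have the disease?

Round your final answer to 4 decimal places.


Let D = has disease, + = positive test

Given:
- P(D) = 0.0186 (prevalence)
- P(+|D) = 0.9700 (sensitivity)
- P(-|¬D) = 0.8204 (specificity)
- P(+|¬D) = 0.1796 (false positive rate = 1 - specificity)

Step 1: Find P(+)
P(+) = P(+|D)P(D) + P(+|¬D)P(¬D)
     = 0.9700 × 0.0186 + 0.1796 × 0.9814
     = 0.01804200 + 0.17625944
     = 0.19430144

Step 2: Apply Bayes' theorem for P(D|+)
P(D|+) = P(+|D)P(D) / P(+)
       = 0.01804200 / 0.19430144
       = 0.0929


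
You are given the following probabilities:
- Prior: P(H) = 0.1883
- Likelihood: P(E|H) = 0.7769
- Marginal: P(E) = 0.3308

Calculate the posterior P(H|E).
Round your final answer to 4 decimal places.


Using Bayes' theorem:

P(H|E) = P(E|H) × P(H) / P(E)
       = 0.7769 × 0.1883 / 0.3308
       = 0.14629027 / 0.3308
       = 0.4422

The evidence strengthens our belief in H.
Prior: 0.1883 → Posterior: 0.4422


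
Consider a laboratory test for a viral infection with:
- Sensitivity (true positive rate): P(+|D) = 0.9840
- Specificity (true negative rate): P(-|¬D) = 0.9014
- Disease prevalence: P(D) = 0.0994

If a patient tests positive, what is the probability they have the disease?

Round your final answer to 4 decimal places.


Let D = has disease, + = positive test

Given:
- P(D) = 0.0994 (prevalence)
- P(+|D) = 0.9840 (sensitivity)
- P(-|¬D) = 0.9014 (specificity)
- P(+|¬D) = 0.0986 (false positive rate = 1 - specificity)

Step 1: Find P(+)
P(+) = P(+|D)P(D) + P(+|¬D)P(¬D)
     = 0.9840 × 0.0994 + 0.0986 × 0.9006
     = 0.09780960 + 0.08879916
     = 0.18660876

Step 2: Apply Bayes' theorem for P(D|+)
P(D|+) = P(+|D)P(D) / P(+)
       = 0.09780960 / 0.18660876
       = 0.5241


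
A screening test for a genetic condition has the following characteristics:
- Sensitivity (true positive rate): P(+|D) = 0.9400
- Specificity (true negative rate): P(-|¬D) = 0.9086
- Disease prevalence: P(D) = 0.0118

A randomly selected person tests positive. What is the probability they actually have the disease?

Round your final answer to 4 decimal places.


Let D = has disease, + = positive test

Given:
- P(D) = 0.0118 (prevalence)
- P(+|D) = 0.9400 (sensitivity)
- P(-|¬D) = 0.9086 (specificity)
- P(+|¬D) = 0.0914 (false positive rate = 1 - specificity)

Step 1: Find P(+)
P(+) = P(+|D)P(D) + P(+|¬D)P(¬D)
     = 0.9400 × 0.0118 + 0.0914 × 0.9882
     = 0.01109200 + 0.09032148
     = 0.10141348

Step 2: Apply Bayes' theorem for P(D|+)
P(D|+) = P(+|D)P(D) / P(+)
       = 0.01109200 / 0.10141348
       = 0.1094


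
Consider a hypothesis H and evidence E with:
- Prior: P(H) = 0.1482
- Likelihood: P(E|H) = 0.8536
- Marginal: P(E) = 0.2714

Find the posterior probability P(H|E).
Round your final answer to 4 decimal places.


Using Bayes' theorem:

P(H|E) = P(E|H) × P(H) / P(E)
       = 0.8536 × 0.1482 / 0.2714
       = 0.12650352 / 0.2714
       = 0.4661

The evidence strengthens our belief in H.
Prior: 0.1482 → Posterior: 0.4661


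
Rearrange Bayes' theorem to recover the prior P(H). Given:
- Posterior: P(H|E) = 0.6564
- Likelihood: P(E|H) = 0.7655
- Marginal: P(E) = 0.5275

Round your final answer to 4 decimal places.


From Bayes' theorem: P(H|E) = P(E|H) × P(H) / P(E)

Rearranging for P(H):
P(H) = P(H|E) × P(E) / P(E|H)
     = 0.6564 × 0.5275 / 0.7655
     = 0.34625100 / 0.7655
     = 0.4523


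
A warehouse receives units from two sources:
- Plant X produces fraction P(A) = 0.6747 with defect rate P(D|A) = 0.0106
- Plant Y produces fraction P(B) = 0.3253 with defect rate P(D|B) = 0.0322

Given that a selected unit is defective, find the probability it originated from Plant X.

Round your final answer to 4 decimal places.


Let A = from Plant X, D = defective

Given:
- P(A) = 0.6747, P(B) = 0.3253
- P(D|A) = 0.0106, P(D|B) = 0.0322

Step 1: Find P(D)
P(D) = P(D|A)P(A) + P(D|B)P(B)
     = 0.0106 × 0.6747 + 0.0322 × 0.3253
     = 0.00715182 + 0.01047466
     = 0.01762648

Step 2: Apply Bayes' theorem
P(A|D) = P(D|A)P(A) / P(D)
       = 0.00715182 / 0.01762648
       = 0.4057


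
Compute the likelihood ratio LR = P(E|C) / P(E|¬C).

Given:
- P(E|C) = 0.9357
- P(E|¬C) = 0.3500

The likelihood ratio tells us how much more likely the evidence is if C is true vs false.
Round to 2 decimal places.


Likelihood Ratio (LR) = P(E|C) / P(E|¬C)

LR = 0.9357 / 0.3500
   = 2.67

The evidence is 2.67 times more likely if C is true than if C is false.
LR > 1, so observing E raises the odds in favor of C.


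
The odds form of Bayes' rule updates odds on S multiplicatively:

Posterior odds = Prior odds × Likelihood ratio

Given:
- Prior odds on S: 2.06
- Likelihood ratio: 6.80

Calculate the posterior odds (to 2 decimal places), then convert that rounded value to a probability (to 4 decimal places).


Step 1: Calculate posterior odds
Posterior odds = Prior odds × LR
               = 2.06 × 6.80
               = 14.01

Step 2: Convert to probability
P(S|E) = Posterior odds / (1 + Posterior odds)
       = 14.01 / (1 + 14.01)
       = 14.01 / 15.01
       = 0.9334

The evidence increased P(S) from 0.6732 to 0.9334.


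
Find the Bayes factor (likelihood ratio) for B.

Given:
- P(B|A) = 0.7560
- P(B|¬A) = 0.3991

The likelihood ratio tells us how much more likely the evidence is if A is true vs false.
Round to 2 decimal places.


Likelihood Ratio (LR) = P(B|A) / P(B|¬A)

LR = 0.7560 / 0.3991
   = 1.89

The evidence is 1.89 times more likely if A is true than if A is false.
Because LR exceeds 1, B is evidence for A.


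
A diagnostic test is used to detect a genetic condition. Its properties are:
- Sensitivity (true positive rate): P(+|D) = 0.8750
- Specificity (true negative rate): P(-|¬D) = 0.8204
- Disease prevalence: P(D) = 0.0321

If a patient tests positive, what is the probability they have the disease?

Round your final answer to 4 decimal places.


Let D = has disease, + = positive test

Given:
- P(D) = 0.0321 (prevalence)
- P(+|D) = 0.8750 (sensitivity)
- P(-|¬D) = 0.8204 (specificity)
- P(+|¬D) = 0.1796 (false positive rate = 1 - specificity)

Step 1: Find P(+)
P(+) = P(+|D)P(D) + P(+|¬D)P(¬D)
     = 0.8750 × 0.0321 + 0.1796 × 0.9679
     = 0.02808750 + 0.17383484
     = 0.20192234

Step 2: Apply Bayes' theorem for P(D|+)
P(D|+) = P(+|D)P(D) / P(+)
       = 0.02808750 / 0.20192234
       = 0.1391


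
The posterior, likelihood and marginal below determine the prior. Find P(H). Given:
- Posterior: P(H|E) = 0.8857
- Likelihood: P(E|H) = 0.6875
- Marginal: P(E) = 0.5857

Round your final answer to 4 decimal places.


From Bayes' theorem: P(H|E) = P(E|H) × P(H) / P(E)

Rearranging for P(H):
P(H) = P(H|E) × P(E) / P(E|H)
     = 0.8857 × 0.5857 / 0.6875
     = 0.51875449 / 0.6875
     = 0.7546


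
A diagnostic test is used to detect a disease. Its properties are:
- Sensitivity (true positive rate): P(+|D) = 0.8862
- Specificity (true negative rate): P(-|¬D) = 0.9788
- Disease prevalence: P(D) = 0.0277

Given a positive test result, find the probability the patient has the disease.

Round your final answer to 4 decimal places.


Let D = has disease, + = positive test

Given:
- P(D) = 0.0277 (prevalence)
- P(+|D) = 0.8862 (sensitivity)
- P(-|¬D) = 0.9788 (specificity)
- P(+|¬D) = 0.0212 (false positive rate = 1 - specificity)

Step 1: Find P(+)
P(+) = P(+|D)P(D) + P(+|¬D)P(¬D)
     = 0.8862 × 0.0277 + 0.0212 × 0.9723
     = 0.02454774 + 0.02061276
     = 0.04516050

Step 2: Apply Bayes' theorem for P(D|+)
P(D|+) = P(+|D)P(D) / P(+)
       = 0.02454774 / 0.04516050
       = 0.5436


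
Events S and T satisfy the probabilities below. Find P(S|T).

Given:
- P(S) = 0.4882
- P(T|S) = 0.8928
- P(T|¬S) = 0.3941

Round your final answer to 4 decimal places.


Bayes' theorem: P(S|T) = P(T|S) × P(S) / P(T)

Step 1: Calculate P(T) using law of total probability
P(T) = P(T|S)P(S) + P(T|¬S)P(¬S)
     = 0.8928 × 0.4882 + 0.3941 × 0.5118
     = 0.43586496 + 0.20170038
     = 0.63756534

Step 2: Apply Bayes' theorem
P(S|T) = P(T|S) × P(S) / P(T)
       = 0.43586496 / 0.63756534
       = 0.6836


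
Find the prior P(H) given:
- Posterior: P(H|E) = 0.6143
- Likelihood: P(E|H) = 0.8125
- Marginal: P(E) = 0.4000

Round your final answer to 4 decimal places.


From Bayes' theorem: P(H|E) = P(E|H) × P(H) / P(E)

Rearranging for P(H):
P(H) = P(H|E) × P(E) / P(E|H)
     = 0.6143 × 0.4000 / 0.8125
     = 0.24572000 / 0.8125
     = 0.3024


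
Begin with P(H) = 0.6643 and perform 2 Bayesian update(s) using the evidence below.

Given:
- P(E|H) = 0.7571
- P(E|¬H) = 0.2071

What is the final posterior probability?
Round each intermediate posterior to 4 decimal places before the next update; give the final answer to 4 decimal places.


Sequential Bayesian updating:

Initial prior: P(H) = 0.6643

Update 1:
  P(E) = 0.7571 × 0.6643 + 0.2071 × 0.3357 = 0.50294153 + 0.06952347 = 0.57246500
  P(H|E) = 0.50294153 / 0.57246500 = 0.8786

Update 2:
  P(E) = 0.7571 × 0.8786 + 0.2071 × 0.1214 = 0.66518806 + 0.02514194 = 0.69033000
  P(H|E) = 0.66518806 / 0.69033000 = 0.9636

Final posterior: 0.9636


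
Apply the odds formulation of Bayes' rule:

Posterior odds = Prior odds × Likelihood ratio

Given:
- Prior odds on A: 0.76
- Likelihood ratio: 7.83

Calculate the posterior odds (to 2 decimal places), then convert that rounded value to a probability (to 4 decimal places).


Step 1: Calculate posterior odds
Posterior odds = Prior odds × LR
               = 0.76 × 7.83
               = 5.95

Step 2: Convert to probability
P(A|E) = Posterior odds / (1 + Posterior odds)
       = 5.95 / (1 + 5.95)
       = 5.95 / 6.95
       = 0.8561

The evidence increased P(A) from 0.4318 to 0.8561.


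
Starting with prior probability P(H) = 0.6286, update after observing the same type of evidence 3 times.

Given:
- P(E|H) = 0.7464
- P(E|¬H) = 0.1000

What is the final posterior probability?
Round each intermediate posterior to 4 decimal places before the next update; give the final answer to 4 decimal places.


Sequential Bayesian updating:

Initial prior: P(H) = 0.6286

Update 1:
  P(E) = 0.7464 × 0.6286 + 0.1000 × 0.3714 = 0.46918704 + 0.03714000 = 0.50632704
  P(H|E) = 0.46918704 / 0.50632704 = 0.9266

Update 2:
  P(E) = 0.7464 × 0.9266 + 0.1000 × 0.0734 = 0.69161424 + 0.00734000 = 0.69895424
  P(H|E) = 0.69161424 / 0.69895424 = 0.9895

Update 3:
  P(E) = 0.7464 × 0.9895 + 0.1000 × 0.0105 = 0.73856280 + 0.00105000 = 0.73961280
  P(H|E) = 0.73856280 / 0.73961280 = 0.9986

Final posterior: 0.9986


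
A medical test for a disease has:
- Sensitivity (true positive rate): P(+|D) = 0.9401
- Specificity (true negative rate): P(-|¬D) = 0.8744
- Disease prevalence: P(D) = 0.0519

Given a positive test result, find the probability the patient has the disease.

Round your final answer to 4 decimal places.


Let D = has disease, + = positive test

Given:
- P(D) = 0.0519 (prevalence)
- P(+|D) = 0.9401 (sensitivity)
- P(-|¬D) = 0.8744 (specificity)
- P(+|¬D) = 0.1256 (false positive rate = 1 - specificity)

Step 1: Find P(+)
P(+) = P(+|D)P(D) + P(+|¬D)P(¬D)
     = 0.9401 × 0.0519 + 0.1256 × 0.9481
     = 0.04879119 + 0.11908136
     = 0.16787255

Step 2: Apply Bayes' theorem for P(D|+)
P(D|+) = P(+|D)P(D) / P(+)
       = 0.04879119 / 0.16787255
       = 0.2906


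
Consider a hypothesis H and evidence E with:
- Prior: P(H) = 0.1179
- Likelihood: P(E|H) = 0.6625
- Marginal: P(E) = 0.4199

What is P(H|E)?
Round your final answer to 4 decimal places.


Using Bayes' theorem:

P(H|E) = P(E|H) × P(H) / P(E)
       = 0.6625 × 0.1179 / 0.4199
       = 0.07810875 / 0.4199
       = 0.1860

The evidence strengthens our belief in H.
Prior: 0.1179 → Posterior: 0.1860


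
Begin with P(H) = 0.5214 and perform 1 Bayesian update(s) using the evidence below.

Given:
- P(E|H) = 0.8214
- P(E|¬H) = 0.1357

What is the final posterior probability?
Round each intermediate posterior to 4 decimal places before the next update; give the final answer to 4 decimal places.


Sequential Bayesian updating:

Initial prior: P(H) = 0.5214

Update 1:
  P(E) = 0.8214 × 0.5214 + 0.1357 × 0.4786 = 0.42827796 + 0.06494602 = 0.49322398
  P(H|E) = 0.42827796 / 0.49322398 = 0.8683

Final posterior: 0.8683


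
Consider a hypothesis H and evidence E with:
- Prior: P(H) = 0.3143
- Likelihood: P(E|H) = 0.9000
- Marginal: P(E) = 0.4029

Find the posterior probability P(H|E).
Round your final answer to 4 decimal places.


Using Bayes' theorem:

P(H|E) = P(E|H) × P(H) / P(E)
       = 0.9000 × 0.3143 / 0.4029
       = 0.28287000 / 0.4029
       = 0.7021

The evidence strengthens our belief in H.
Prior: 0.3143 → Posterior: 0.7021


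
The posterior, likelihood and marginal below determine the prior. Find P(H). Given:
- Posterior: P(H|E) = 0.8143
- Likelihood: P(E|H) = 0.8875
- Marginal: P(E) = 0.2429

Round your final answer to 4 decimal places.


From Bayes' theorem: P(H|E) = P(E|H) × P(H) / P(E)

Rearranging for P(H):
P(H) = P(H|E) × P(E) / P(E|H)
     = 0.8143 × 0.2429 / 0.8875
     = 0.19779347 / 0.8875
     = 0.2229


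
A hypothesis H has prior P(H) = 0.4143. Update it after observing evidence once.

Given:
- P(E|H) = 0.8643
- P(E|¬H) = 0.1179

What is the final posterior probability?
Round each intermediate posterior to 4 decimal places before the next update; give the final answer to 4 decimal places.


Sequential Bayesian updating:

Initial prior: P(H) = 0.4143

Update 1:
  P(E) = 0.8643 × 0.4143 + 0.1179 × 0.5857 = 0.35807949 + 0.06905403 = 0.42713352
  P(H|E) = 0.35807949 / 0.42713352 = 0.8383

Final posterior: 0.8383


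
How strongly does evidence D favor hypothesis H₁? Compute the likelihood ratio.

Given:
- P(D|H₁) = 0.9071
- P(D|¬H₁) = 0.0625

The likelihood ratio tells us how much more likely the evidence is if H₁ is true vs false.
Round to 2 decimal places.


Likelihood Ratio (LR) = P(D|H₁) / P(D|¬H₁)

LR = 0.9071 / 0.0625
   = 14.51

The evidence is 14.51 times more likely if H₁ is true than if H₁ is false.
Because LR exceeds 1, D is evidence for H₁.


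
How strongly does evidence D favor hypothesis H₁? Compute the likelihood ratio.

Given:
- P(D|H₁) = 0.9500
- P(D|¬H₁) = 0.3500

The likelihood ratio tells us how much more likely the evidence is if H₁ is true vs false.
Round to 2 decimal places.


Likelihood Ratio (LR) = P(D|H₁) / P(D|¬H₁)

LR = 0.9500 / 0.3500
   = 2.71

The evidence is 2.71 times more likely if H₁ is true than if H₁ is false.
LR > 1, so observing D raises the odds in favor of H₁.


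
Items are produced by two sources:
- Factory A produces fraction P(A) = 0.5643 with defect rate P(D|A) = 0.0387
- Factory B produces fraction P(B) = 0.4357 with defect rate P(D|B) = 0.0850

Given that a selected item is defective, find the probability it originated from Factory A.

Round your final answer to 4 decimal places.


Let A = from Factory A, D = defective

Given:
- P(A) = 0.5643, P(B) = 0.4357
- P(D|A) = 0.0387, P(D|B) = 0.0850

Step 1: Find P(D)
P(D) = P(D|A)P(A) + P(D|B)P(B)
     = 0.0387 × 0.5643 + 0.0850 × 0.4357
     = 0.02183841 + 0.03703450
     = 0.05887291

Step 2: Apply Bayes' theorem
P(A|D) = P(D|A)P(A) / P(D)
       = 0.02183841 / 0.05887291
       = 0.3709


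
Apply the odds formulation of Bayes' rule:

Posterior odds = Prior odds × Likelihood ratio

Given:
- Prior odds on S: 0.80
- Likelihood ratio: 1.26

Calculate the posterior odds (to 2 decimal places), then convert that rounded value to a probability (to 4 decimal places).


Step 1: Calculate posterior odds
Posterior odds = Prior odds × LR
               = 0.80 × 1.26
               = 1.01

Step 2: Convert to probability
P(S|E) = Posterior odds / (1 + Posterior odds)
       = 1.01 / (1 + 1.01)
       = 1.01 / 2.01
       = 0.5025

The evidence increased P(S) from 0.4444 to 0.5025.


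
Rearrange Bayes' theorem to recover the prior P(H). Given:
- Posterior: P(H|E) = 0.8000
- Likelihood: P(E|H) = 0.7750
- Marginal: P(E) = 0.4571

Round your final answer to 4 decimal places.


From Bayes' theorem: P(H|E) = P(E|H) × P(H) / P(E)

Rearranging for P(H):
P(H) = P(H|E) × P(E) / P(E|H)
     = 0.8000 × 0.4571 / 0.7750
     = 0.36568000 / 0.7750
     = 0.4718


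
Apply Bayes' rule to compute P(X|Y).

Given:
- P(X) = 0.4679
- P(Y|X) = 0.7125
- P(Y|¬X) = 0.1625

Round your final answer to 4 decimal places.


Bayes' theorem: P(X|Y) = P(Y|X) × P(X) / P(Y)

Step 1: Calculate P(Y) using law of total probability
P(Y) = P(Y|X)P(X) + P(Y|¬X)P(¬X)
     = 0.7125 × 0.4679 + 0.1625 × 0.5321
     = 0.33337875 + 0.08646625
     = 0.41984500

Step 2: Apply Bayes' theorem
P(X|Y) = P(Y|X) × P(X) / P(Y)
       = 0.33337875 / 0.41984500
       = 0.7941


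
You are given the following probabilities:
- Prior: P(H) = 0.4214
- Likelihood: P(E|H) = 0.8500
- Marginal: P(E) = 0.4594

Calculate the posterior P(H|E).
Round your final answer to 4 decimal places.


Using Bayes' theorem:

P(H|E) = P(E|H) × P(H) / P(E)
       = 0.8500 × 0.4214 / 0.4594
       = 0.35819000 / 0.4594
       = 0.7797

The evidence strengthens our belief in H.
Prior: 0.4214 → Posterior: 0.7797


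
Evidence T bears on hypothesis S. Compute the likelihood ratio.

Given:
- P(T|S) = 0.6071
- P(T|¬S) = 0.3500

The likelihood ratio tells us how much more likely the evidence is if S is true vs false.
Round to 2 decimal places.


Likelihood Ratio (LR) = P(T|S) / P(T|¬S)

LR = 0.6071 / 0.3500
   = 1.73

The evidence is 1.73 times more likely if S is true than if S is false.
LR > 1, so observing T raises the odds in favor of S.


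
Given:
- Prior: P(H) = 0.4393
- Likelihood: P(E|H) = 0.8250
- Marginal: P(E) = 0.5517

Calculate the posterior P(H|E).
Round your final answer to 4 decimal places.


Using Bayes' theorem:

P(H|E) = P(E|H) × P(H) / P(E)
       = 0.8250 × 0.4393 / 0.5517
       = 0.36242250 / 0.5517
       = 0.6569

The evidence strengthens our belief in H.
Prior: 0.4393 → Posterior: 0.6569


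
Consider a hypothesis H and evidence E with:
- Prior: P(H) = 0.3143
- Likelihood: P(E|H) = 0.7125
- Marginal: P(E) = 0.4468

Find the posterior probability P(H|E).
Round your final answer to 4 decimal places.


Using Bayes' theorem:

P(H|E) = P(E|H) × P(H) / P(E)
       = 0.7125 × 0.3143 / 0.4468
       = 0.22393875 / 0.4468
       = 0.5012

The evidence strengthens our belief in H.
Prior: 0.3143 → Posterior: 0.5012


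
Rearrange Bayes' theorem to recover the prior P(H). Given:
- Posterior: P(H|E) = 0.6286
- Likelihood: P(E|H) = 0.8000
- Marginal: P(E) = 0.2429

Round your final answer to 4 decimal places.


From Bayes' theorem: P(H|E) = P(E|H) × P(H) / P(E)

Rearranging for P(H):
P(H) = P(H|E) × P(E) / P(E|H)
     = 0.6286 × 0.2429 / 0.8000
     = 0.15268694 / 0.8000
     = 0.1909


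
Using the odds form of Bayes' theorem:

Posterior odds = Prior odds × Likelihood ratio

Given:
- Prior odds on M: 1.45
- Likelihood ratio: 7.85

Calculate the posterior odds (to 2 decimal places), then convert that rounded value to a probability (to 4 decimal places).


Step 1: Calculate posterior odds
Posterior odds = Prior odds × LR
               = 1.45 × 7.85
               = 11.38

Step 2: Convert to probability
P(M|E) = Posterior odds / (1 + Posterior odds)
       = 11.38 / (1 + 11.38)
       = 11.38 / 12.38
       = 0.9192

The evidence increased P(M) from 0.5918 to 0.9192.


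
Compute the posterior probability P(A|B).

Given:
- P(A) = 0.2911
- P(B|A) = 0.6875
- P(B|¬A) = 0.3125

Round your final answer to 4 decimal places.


Bayes' theorem: P(A|B) = P(B|A) × P(A) / P(B)

Step 1: Calculate P(B) using law of total probability
P(B) = P(B|A)P(A) + P(B|¬A)P(¬A)
     = 0.6875 × 0.2911 + 0.3125 × 0.7089
     = 0.20013125 + 0.22153125
     = 0.42166250

Step 2: Apply Bayes' theorem
P(A|B) = P(B|A) × P(A) / P(B)
       = 0.20013125 / 0.42166250
       = 0.4746


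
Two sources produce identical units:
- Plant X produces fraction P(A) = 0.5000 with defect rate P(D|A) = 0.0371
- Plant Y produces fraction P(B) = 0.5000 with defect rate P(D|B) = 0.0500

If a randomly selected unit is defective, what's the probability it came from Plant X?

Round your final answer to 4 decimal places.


Let A = from Plant X, D = defective

Given:
- P(A) = 0.5000, P(B) = 0.5000
- P(D|A) = 0.0371, P(D|B) = 0.0500

Step 1: Find P(D)
P(D) = P(D|A)P(A) + P(D|B)P(B)
     = 0.0371 × 0.5000 + 0.0500 × 0.5000
     = 0.01855000 + 0.02500000
     = 0.04355000

Step 2: Apply Bayes' theorem
P(A|D) = P(D|A)P(A) / P(D)
       = 0.01855000 / 0.04355000
       = 0.4259


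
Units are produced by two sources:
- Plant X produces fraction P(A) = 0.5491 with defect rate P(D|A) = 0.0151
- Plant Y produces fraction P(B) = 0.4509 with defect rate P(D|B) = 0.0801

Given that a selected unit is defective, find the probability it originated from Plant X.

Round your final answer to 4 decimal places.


Let A = from Plant X, D = defective

Given:
- P(A) = 0.5491, P(B) = 0.4509
- P(D|A) = 0.0151, P(D|B) = 0.0801

Step 1: Find P(D)
P(D) = P(D|A)P(A) + P(D|B)P(B)
     = 0.0151 × 0.5491 + 0.0801 × 0.4509
     = 0.00829141 + 0.03611709
     = 0.04440850

Step 2: Apply Bayes' theorem
P(A|D) = P(D|A)P(A) / P(D)
       = 0.00829141 / 0.04440850
       = 0.1867


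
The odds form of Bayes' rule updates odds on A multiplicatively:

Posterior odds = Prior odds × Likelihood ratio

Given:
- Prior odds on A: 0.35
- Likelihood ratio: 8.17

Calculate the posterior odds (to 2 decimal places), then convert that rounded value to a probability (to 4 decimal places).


Step 1: Calculate posterior odds
Posterior odds = Prior odds × LR
               = 0.35 × 8.17
               = 2.86

Step 2: Convert to probability
P(A|E) = Posterior odds / (1 + Posterior odds)
       = 2.86 / (1 + 2.86)
       = 2.86 / 3.86
       = 0.7409

The evidence increased P(A) from 0.2593 to 0.7409.


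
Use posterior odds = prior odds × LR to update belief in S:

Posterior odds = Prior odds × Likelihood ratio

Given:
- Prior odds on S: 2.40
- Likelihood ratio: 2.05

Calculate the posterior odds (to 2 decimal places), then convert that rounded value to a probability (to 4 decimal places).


Step 1: Calculate posterior odds
Posterior odds = Prior odds × LR
               = 2.40 × 2.05
               = 4.92

Step 2: Convert to probability
P(S|E) = Posterior odds / (1 + Posterior odds)
       = 4.92 / (1 + 4.92)
       = 4.92 / 5.92
       = 0.8311

The evidence increased P(S) from 0.7059 to 0.8311.


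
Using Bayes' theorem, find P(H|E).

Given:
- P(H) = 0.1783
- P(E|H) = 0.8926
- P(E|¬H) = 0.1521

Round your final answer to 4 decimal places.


Bayes' theorem: P(H|E) = P(E|H) × P(H) / P(E)

Step 1: Calculate P(E) using law of total probability
P(E) = P(E|H)P(H) + P(E|¬H)P(¬H)
     = 0.8926 × 0.1783 + 0.1521 × 0.8217
     = 0.15915058 + 0.12498057
     = 0.28413115

Step 2: Apply Bayes' theorem
P(H|E) = P(E|H) × P(H) / P(E)
       = 0.15915058 / 0.28413115
       = 0.5601


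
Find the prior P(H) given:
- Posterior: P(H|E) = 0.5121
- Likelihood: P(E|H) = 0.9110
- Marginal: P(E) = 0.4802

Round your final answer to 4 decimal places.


From Bayes' theorem: P(H|E) = P(E|H) × P(H) / P(E)

Rearranging for P(H):
P(H) = P(H|E) × P(E) / P(E|H)
     = 0.5121 × 0.4802 / 0.9110
     = 0.24591042 / 0.9110
     = 0.2699


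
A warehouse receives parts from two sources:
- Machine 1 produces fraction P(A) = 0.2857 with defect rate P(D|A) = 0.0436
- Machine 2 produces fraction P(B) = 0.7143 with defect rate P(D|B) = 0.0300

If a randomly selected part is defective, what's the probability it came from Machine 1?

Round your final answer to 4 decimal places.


Let A = from Machine 1, D = defective

Given:
- P(A) = 0.2857, P(B) = 0.7143
- P(D|A) = 0.0436, P(D|B) = 0.0300

Step 1: Find P(D)
P(D) = P(D|A)P(A) + P(D|B)P(B)
     = 0.0436 × 0.2857 + 0.0300 × 0.7143
     = 0.01245652 + 0.02142900
     = 0.03388552

Step 2: Apply Bayes' theorem
P(A|D) = P(D|A)P(A) / P(D)
       = 0.01245652 / 0.03388552
       = 0.3676


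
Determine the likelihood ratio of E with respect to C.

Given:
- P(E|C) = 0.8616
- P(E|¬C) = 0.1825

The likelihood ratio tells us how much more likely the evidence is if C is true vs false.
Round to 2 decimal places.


Likelihood Ratio (LR) = P(E|C) / P(E|¬C)

LR = 0.8616 / 0.1825
   = 4.72

The evidence is 4.72 times more likely if C is true than if C is false.
LR > 1, so observing E raises the odds in favor of C.


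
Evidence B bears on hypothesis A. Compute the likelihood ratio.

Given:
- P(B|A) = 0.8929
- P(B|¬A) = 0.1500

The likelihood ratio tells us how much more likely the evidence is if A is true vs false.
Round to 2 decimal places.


Likelihood Ratio (LR) = P(B|A) / P(B|¬A)

LR = 0.8929 / 0.1500
   = 5.95

The evidence is 5.95 times more likely if A is true than if A is false.
Since LR > 1, the evidence supports A over ¬A.
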